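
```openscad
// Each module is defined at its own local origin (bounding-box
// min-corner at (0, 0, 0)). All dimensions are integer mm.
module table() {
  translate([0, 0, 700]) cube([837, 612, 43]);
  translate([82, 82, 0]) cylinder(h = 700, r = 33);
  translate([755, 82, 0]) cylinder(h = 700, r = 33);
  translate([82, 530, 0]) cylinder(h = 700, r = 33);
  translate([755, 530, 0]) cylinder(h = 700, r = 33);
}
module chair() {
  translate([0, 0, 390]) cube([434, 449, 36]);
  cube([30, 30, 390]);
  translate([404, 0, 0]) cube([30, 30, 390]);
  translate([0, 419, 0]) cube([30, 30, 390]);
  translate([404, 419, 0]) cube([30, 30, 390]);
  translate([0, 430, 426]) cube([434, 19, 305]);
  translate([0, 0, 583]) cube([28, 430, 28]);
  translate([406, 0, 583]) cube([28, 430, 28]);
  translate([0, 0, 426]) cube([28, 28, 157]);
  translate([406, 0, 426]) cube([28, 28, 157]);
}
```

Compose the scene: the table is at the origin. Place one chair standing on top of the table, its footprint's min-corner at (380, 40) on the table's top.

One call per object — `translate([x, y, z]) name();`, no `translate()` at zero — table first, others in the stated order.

table();
translate([380, 40, 743]) chair();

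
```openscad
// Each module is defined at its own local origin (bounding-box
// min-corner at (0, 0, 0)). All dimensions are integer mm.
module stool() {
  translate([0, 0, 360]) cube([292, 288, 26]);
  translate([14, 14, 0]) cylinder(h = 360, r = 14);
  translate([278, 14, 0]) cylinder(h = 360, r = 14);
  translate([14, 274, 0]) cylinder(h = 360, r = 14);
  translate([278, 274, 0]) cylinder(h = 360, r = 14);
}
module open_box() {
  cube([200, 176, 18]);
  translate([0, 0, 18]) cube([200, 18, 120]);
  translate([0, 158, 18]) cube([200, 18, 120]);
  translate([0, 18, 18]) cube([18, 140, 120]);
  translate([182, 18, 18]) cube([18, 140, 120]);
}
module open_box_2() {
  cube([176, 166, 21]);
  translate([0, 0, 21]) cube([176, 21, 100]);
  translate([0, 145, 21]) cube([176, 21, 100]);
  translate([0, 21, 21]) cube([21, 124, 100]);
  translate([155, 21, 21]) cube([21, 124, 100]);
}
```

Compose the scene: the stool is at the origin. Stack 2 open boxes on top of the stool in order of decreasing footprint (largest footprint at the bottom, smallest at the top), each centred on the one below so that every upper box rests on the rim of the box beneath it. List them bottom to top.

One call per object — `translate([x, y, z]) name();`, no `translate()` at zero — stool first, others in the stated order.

stool();
translate([46, 56, 386]) open_box();
translate([58, 61, 524]) open_box_2();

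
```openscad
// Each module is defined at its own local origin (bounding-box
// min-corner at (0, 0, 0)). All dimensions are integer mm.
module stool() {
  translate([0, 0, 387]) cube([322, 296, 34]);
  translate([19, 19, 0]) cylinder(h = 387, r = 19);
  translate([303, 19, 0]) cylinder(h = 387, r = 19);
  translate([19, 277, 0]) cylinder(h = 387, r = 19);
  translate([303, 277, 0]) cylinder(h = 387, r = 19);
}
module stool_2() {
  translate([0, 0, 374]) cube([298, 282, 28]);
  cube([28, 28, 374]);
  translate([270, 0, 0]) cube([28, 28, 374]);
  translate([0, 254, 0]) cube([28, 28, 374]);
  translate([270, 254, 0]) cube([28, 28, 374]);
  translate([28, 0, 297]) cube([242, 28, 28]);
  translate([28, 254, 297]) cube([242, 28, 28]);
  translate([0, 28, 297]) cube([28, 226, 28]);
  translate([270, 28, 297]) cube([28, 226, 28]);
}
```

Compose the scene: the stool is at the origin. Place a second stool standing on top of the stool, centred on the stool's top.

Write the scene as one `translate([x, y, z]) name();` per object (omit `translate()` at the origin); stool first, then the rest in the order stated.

stool();
translate([12, 7, 421]) stool_2();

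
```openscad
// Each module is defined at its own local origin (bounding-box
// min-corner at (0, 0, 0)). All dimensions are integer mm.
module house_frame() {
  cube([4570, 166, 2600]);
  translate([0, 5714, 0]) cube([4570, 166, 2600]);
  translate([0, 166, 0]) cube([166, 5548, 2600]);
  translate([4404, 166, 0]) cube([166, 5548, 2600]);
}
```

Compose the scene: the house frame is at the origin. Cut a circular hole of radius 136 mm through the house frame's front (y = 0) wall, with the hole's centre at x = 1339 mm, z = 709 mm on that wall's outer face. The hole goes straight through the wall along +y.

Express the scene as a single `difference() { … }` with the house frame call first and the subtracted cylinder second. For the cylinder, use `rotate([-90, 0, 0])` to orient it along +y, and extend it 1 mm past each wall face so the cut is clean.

difference() {
  house_frame();
  translate([1339, -1, 709]) rotate([-90, 0, 0]) cylinder(h = 168, r = 136);
}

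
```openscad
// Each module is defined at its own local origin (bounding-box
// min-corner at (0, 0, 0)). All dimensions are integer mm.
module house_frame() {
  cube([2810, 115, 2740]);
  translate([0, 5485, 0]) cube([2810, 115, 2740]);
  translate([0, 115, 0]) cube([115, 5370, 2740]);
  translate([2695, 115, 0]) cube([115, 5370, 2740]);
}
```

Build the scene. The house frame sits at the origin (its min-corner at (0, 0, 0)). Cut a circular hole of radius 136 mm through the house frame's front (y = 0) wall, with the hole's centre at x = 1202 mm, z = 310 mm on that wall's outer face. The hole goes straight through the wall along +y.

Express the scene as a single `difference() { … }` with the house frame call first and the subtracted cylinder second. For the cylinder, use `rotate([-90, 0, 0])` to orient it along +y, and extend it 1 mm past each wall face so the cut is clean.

difference() {
  house_frame();
  translate([1202, -1, 310]) rotate([-90, 0, 0]) cylinder(h = 117, r = 136);
}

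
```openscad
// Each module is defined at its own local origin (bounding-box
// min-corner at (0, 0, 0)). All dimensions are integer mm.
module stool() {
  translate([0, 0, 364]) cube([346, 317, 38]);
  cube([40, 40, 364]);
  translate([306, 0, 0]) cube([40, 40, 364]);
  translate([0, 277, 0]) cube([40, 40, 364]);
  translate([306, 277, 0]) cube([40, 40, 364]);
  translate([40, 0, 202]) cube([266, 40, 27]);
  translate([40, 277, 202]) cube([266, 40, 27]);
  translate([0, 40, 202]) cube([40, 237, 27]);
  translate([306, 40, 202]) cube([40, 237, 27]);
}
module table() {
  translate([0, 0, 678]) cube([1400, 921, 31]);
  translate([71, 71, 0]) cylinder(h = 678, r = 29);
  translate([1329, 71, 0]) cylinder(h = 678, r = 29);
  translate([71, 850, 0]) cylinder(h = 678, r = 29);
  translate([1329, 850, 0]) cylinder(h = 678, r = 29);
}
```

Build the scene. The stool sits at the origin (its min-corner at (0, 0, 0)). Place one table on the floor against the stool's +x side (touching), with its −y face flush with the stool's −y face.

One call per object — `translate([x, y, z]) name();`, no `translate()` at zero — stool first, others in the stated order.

stool();
translate([346, 0, 0]) table();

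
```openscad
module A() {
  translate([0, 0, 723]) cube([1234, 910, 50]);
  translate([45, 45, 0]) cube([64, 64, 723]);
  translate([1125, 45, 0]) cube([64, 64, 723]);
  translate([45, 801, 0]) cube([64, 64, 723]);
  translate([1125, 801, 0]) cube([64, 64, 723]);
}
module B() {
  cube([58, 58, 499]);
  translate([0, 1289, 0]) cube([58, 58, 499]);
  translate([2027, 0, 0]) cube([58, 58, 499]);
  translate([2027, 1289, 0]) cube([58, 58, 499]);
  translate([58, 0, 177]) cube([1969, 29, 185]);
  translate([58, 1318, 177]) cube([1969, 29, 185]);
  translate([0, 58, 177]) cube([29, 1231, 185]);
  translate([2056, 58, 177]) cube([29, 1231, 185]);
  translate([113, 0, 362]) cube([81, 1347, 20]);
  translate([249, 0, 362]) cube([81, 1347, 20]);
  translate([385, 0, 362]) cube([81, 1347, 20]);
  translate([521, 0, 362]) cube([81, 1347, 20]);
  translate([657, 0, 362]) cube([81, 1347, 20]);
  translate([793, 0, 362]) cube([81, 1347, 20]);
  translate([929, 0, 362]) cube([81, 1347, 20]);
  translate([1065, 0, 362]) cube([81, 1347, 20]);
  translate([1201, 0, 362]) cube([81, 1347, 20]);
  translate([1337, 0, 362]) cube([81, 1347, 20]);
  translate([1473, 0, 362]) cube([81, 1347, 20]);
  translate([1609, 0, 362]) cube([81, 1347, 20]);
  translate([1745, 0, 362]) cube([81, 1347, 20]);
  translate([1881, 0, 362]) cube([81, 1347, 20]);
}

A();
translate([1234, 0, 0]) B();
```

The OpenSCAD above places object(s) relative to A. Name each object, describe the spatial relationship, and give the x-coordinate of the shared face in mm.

A is a table. B is a bed frame. The bed frame is against the table's +x side, with their −y faces flush. The x-coordinate of the shared face is 1234 mm.

The table's +x face and the bed frame's −x face are both at x = 1234 mm.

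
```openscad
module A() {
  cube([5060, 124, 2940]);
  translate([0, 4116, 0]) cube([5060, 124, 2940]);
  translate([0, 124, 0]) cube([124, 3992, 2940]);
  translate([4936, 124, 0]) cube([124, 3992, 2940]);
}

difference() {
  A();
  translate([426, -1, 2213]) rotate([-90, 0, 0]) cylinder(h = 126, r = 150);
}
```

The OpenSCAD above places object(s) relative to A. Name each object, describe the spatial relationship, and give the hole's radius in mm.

A is a house frame. The house frame has a circular hole through its front wall. The hole's radius is 150 mm.

The subtracted cylinder has r = 150 mm.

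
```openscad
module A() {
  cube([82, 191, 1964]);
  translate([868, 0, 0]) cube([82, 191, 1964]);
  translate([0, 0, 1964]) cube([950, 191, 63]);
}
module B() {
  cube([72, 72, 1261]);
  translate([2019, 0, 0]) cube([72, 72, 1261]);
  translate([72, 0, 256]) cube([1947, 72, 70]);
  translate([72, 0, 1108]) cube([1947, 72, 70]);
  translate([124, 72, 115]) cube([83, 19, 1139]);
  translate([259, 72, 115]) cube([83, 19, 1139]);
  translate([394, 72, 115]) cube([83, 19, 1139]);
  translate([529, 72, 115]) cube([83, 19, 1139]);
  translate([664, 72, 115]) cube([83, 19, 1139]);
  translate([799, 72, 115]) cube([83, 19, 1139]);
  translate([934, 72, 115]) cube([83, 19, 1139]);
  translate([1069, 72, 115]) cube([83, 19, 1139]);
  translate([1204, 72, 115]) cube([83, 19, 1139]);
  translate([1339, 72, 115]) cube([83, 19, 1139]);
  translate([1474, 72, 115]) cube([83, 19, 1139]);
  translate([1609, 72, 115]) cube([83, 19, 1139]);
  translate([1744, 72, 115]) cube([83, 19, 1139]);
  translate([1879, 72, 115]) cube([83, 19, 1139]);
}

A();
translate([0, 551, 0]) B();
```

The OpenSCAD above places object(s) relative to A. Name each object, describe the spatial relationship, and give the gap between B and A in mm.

A is a door frame. B is a fence section. The fence section is on the floor beside the door frame on its +y side. The gap between the fence section and the door frame is 360 mm.

The fence section's nearest face is 360 mm from the door frame's +y face.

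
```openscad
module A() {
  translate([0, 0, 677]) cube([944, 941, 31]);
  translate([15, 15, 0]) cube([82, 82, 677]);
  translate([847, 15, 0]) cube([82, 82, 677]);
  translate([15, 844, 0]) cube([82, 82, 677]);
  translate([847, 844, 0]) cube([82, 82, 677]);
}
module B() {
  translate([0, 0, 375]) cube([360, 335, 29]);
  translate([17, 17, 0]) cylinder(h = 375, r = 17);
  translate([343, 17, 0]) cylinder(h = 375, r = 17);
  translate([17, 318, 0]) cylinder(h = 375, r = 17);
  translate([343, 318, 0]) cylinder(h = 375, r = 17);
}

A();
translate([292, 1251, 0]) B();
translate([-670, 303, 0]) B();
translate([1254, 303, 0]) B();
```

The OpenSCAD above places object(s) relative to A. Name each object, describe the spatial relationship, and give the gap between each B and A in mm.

A is a table. B is a stool. Three stools sit around the table at the +y, −x, +x sides. The gap between each stool and the table is 310 mm.

Each stool's nearest face is 310 mm from the table's bounding box.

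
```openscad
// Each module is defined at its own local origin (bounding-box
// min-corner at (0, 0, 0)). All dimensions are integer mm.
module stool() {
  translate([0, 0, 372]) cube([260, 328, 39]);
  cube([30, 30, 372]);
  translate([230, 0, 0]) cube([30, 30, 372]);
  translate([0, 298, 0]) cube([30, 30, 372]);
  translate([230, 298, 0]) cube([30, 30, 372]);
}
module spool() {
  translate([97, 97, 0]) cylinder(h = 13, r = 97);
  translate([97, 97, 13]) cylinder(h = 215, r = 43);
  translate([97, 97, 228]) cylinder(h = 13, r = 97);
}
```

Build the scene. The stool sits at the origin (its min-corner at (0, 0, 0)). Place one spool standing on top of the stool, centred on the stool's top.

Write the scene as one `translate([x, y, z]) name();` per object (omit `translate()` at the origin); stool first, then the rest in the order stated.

stool();
translate([33, 67, 411]) spool();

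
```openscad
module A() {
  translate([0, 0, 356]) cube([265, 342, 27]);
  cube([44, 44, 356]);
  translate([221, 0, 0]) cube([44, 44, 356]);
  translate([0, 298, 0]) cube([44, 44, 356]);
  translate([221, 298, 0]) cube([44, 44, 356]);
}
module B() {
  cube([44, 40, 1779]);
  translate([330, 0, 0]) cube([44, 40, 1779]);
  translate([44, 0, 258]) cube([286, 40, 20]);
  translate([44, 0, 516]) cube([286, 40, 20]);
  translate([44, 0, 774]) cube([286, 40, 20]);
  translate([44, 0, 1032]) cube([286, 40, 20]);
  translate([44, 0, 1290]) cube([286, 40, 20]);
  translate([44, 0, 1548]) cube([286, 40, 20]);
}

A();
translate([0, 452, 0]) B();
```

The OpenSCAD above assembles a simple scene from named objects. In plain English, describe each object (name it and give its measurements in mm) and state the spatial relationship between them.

A is a four-legged stool. The seat is a 265×342×27 mm slab whose top surface is at z = 383 mm; four square legs, each 44×44 mm in cross-section, run from the floor (z = 0) to the underside of the seat, each flush with a corner of the seat.

B is a wooden ladder with two side rails of 44×40 mm section and 1779 mm height, set 374 mm apart overall. Between them run 6 rectangular rungs (40 mm deep, 20 mm thick), front faces flush with the rails' −y face. The bottom of the first rung is 258 mm above the floor and each subsequent rung is 258 mm higher than the one below.

The ladder is on the floor beside the stool on its +y side.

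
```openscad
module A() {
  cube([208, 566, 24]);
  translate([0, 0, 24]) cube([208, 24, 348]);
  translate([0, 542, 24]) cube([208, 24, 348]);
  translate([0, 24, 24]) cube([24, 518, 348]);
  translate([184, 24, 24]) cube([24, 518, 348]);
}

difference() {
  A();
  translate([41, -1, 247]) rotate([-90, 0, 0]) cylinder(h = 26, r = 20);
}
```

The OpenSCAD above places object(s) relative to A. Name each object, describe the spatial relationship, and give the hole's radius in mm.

The subtracted cylinder has r = 20 mm.

A is an open box. The open box has a circular hole through its front wall. The hole's radius is 20 mm.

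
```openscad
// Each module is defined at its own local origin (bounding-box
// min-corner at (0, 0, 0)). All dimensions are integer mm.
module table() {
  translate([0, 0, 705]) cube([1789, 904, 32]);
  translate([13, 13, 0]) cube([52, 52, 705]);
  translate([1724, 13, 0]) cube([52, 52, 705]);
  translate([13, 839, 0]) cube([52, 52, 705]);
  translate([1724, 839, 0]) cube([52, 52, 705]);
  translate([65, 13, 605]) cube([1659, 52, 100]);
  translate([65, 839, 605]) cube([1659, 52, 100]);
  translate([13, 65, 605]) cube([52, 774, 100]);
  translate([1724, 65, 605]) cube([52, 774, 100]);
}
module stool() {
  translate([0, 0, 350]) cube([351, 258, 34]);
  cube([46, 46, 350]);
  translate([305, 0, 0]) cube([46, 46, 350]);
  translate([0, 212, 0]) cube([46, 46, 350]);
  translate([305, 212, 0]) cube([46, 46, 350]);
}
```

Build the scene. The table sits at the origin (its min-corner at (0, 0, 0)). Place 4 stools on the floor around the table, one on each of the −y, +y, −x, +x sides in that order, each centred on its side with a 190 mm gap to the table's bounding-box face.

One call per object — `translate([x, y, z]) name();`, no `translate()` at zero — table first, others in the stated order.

table();
translate([719, -448, 0]) stool();
translate([719, 1094, 0]) stool();
translate([-541, 323, 0]) stool();
translate([1979, 323, 0]) stool();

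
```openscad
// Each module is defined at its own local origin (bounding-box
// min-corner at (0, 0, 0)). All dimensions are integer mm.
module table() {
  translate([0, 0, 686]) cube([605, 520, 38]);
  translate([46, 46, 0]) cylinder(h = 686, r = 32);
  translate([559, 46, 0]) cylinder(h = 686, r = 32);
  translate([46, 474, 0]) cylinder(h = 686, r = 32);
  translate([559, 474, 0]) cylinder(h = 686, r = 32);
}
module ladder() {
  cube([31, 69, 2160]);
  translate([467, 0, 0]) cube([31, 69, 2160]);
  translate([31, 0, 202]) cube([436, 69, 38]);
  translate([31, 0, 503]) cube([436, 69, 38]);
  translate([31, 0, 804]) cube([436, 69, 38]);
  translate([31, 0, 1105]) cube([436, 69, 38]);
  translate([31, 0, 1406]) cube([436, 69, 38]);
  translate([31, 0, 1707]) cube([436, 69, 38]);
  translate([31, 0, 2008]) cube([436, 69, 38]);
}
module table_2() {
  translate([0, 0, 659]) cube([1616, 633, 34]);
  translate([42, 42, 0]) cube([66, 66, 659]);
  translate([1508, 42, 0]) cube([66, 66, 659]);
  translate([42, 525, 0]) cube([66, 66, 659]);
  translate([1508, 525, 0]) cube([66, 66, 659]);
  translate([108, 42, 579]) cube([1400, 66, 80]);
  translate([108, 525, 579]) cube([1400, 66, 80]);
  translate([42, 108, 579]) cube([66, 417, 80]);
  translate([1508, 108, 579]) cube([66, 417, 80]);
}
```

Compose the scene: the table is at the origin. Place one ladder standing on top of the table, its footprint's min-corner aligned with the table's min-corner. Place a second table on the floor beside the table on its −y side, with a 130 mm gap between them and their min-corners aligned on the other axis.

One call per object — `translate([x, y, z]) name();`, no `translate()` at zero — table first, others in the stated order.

table();
translate([0, 0, 724]) ladder();
translate([0, -763, 0]) table_2();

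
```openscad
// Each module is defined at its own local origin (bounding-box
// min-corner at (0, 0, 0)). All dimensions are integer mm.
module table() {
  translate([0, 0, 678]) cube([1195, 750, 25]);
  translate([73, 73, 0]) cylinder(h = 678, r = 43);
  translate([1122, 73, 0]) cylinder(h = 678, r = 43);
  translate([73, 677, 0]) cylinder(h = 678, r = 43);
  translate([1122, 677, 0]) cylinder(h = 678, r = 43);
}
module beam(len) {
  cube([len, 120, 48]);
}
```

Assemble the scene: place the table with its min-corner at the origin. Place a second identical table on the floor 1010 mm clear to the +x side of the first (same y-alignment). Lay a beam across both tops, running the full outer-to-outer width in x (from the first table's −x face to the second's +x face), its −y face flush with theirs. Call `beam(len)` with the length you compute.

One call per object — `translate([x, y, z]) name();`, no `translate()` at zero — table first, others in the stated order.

table();
translate([2205, 0, 0]) table();
translate([0, 0, 703]) beam(3400);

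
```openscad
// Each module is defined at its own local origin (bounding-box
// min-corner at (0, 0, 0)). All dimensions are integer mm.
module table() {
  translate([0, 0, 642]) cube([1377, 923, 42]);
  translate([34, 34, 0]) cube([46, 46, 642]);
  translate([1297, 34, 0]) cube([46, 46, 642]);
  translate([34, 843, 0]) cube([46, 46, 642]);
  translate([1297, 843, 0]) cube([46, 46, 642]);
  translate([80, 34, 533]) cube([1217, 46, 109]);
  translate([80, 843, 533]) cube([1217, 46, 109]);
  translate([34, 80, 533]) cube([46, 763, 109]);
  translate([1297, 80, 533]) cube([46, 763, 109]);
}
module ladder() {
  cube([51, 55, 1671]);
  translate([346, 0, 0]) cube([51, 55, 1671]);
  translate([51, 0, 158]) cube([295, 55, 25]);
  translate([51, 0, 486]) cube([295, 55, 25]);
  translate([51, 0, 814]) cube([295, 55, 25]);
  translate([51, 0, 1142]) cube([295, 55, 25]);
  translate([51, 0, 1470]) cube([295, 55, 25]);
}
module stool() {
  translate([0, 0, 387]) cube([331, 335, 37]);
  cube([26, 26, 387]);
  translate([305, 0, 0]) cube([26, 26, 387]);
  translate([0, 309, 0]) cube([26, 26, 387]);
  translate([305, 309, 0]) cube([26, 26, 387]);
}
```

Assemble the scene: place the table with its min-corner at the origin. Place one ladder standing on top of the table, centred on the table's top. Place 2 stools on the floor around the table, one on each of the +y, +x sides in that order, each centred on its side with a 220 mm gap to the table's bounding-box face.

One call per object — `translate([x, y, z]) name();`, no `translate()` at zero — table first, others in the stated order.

table();
translate([490, 434, 684]) ladder();
translate([523, 1143, 0]) stool();
translate([1597, 294, 0]) stool();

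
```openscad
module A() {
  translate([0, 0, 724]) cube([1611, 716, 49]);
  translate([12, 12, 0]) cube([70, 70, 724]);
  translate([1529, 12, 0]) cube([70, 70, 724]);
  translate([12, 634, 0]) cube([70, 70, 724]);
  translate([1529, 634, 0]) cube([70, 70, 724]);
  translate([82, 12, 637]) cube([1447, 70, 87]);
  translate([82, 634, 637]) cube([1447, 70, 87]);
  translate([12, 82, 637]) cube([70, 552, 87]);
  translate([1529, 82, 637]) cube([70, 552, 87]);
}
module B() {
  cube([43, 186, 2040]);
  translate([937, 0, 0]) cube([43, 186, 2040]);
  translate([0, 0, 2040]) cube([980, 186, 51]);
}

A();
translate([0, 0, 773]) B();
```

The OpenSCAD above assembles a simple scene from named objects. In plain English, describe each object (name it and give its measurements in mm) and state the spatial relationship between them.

A is a table: top 1611 mm (x) × 716 mm (y), 49 mm thick, upper face at z = 773 mm, on four 70×70 mm square legs, each inset 12 mm from the nearest pair of top edges, running from z = 0 to the bottom of the top. Four apron rails, 70 mm thick and 87 mm tall, run between adjacent legs with their top edges flush with the underside of the top and their outer faces flush with the legs' outer faces.

B is a door frame. The clear opening is 894 mm wide and 2040 mm high. Two 43 mm wide jambs, 186 mm deep, stand either side of the opening from the floor to the top of the opening. A 51 mm thick head sits across the top of both jambs, spanning the full outside width of the frame.

The door frame is on top of the table.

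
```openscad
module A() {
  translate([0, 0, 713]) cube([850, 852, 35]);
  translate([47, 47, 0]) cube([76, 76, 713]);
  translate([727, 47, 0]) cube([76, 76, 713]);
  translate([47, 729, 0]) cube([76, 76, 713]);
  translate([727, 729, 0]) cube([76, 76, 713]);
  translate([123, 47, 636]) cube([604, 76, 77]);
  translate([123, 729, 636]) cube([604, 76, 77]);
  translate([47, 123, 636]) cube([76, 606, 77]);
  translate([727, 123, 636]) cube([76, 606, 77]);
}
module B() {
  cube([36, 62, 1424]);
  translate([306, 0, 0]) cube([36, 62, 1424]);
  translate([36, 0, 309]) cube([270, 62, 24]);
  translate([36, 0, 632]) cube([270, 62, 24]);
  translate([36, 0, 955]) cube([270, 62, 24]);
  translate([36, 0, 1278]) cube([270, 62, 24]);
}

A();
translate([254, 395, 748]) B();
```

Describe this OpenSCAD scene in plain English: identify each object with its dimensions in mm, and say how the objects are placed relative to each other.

A is a table with a 850×852 mm rectangular top, 35 mm thick, top surface at z = 748 mm, supported by four 76×76 mm square legs, each inset 47 mm from the nearest pair of top edges, running from the floor. Four apron rails, 76 mm thick and 77 mm tall, run between adjacent legs with their top edges flush with the underside of the top and their outer faces flush with the legs' outer faces.

B is a straight ladder. Two 36×62 mm vertical rails, 1424 mm tall, stand 342 mm apart (outside-to-outside) with their front faces coplanar on the −y side. 4 rungs, each 62 mm deep and 24 mm tall, span between the inner faces of the rails, front faces flush with the rails. The lowest rung's underside is at z = 309 mm and rungs are spaced 323 mm apart (underside to underside).

The ladder is on top of the table, centred.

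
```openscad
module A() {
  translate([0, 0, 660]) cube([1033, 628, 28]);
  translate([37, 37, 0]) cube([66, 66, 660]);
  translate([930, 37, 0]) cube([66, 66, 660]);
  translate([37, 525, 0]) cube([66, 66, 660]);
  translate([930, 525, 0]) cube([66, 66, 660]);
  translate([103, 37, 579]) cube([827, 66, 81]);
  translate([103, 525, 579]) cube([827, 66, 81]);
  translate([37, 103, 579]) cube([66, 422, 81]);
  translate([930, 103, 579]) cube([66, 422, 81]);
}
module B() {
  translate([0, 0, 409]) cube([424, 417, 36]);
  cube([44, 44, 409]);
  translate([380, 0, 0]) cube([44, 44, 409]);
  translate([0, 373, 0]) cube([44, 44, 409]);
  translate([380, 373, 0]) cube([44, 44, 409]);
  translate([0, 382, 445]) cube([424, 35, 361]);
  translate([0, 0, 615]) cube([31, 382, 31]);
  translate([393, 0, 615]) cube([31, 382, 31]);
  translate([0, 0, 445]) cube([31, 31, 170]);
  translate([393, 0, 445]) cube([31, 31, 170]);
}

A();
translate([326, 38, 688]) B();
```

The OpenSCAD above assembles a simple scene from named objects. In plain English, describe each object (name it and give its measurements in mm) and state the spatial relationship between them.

A is a table with a 1033×628 mm rectangular top, 28 mm thick, top surface at z = 688 mm, supported by four 66×66 mm square legs, each inset 37 mm from the nearest pair of top edges, running from the floor. Four apron rails, 66 mm thick and 81 mm tall, run between adjacent legs with their top edges flush with the underside of the top and their outer faces flush with the legs' outer faces.

B is a chair. The seat is a 424×417×36 mm slab with its top at z = 445 mm, on four 44×44 mm corner legs (flush with the seat edges, standing on z = 0). A flat backrest 35 mm thick, 361 mm tall, spans the full seat width and rises from the seat top along its +y edge, rear face flush with the rear of the seat. Two armrests of 31×31 mm section run along each side from the seat's front edge to the front of the backrest, top faces 201 mm above the seat top and outer faces flush with the seat's x-edges; a 31×31 mm post under the front of each armrest stands on the seat at the front corner.

The chair is on top of the table.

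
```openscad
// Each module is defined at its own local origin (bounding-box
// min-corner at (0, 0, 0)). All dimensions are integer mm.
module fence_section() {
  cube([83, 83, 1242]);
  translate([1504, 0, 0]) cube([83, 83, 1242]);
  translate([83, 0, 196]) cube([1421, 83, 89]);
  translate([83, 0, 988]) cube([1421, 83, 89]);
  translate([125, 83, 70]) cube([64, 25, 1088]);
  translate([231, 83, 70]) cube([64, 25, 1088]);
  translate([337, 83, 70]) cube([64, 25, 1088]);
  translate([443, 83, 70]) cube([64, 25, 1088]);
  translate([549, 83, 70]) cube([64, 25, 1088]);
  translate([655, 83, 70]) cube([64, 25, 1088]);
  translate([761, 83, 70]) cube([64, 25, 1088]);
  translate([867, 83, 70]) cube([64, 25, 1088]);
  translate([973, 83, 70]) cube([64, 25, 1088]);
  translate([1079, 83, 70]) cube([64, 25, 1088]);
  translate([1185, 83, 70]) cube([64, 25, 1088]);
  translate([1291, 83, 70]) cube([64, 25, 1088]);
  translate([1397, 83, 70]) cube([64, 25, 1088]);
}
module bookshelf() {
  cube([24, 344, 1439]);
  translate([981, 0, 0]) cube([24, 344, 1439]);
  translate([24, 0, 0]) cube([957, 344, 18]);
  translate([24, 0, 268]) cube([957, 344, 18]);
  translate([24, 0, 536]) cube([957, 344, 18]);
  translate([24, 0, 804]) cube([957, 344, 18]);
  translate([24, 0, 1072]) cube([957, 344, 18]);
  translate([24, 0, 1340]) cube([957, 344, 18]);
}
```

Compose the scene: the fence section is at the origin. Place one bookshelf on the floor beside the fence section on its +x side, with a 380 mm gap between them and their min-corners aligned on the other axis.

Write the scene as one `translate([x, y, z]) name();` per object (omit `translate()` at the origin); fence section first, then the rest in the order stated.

fence_section();
translate([1967, 0, 0]) bookshelf();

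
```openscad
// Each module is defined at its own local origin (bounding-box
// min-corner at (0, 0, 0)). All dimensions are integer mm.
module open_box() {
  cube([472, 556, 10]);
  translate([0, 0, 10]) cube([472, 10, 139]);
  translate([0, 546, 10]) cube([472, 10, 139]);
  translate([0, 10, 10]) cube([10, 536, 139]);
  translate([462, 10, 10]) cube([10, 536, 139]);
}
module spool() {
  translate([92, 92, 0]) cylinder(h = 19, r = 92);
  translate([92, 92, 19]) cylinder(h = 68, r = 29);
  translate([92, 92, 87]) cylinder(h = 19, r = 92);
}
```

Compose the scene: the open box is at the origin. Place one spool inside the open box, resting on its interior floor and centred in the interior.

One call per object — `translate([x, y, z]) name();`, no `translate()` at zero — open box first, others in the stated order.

open_box();
translate([144, 186, 10]) spool();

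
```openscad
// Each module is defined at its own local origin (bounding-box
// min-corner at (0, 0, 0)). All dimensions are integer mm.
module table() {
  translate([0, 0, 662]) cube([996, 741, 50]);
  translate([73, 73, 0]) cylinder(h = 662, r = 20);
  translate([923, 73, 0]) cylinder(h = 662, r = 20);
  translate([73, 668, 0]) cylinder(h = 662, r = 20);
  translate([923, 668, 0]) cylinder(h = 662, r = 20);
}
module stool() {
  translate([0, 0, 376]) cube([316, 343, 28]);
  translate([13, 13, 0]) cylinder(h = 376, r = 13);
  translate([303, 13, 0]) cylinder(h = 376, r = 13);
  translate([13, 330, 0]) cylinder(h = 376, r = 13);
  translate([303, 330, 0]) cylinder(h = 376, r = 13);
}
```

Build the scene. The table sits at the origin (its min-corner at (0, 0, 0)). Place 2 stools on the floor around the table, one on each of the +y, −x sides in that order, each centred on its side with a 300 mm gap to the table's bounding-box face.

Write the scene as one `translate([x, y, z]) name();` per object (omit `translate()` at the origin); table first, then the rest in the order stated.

table();
translate([340, 1041, 0]) stool();
translate([-616, 199, 0]) stool();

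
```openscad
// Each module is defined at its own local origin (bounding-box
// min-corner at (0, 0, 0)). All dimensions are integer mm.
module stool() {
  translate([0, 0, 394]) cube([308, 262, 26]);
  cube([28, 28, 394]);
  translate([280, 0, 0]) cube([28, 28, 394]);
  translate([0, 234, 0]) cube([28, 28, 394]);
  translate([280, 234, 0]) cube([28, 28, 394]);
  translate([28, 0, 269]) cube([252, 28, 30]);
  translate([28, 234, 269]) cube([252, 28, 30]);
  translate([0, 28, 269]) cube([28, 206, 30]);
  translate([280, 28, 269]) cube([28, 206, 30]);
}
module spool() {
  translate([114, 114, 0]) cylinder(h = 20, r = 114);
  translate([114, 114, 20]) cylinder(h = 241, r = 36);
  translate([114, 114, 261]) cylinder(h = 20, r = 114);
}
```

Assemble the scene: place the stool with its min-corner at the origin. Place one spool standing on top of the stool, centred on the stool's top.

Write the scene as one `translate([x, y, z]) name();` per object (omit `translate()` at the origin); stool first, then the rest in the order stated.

stool();
translate([40, 17, 420]) spool();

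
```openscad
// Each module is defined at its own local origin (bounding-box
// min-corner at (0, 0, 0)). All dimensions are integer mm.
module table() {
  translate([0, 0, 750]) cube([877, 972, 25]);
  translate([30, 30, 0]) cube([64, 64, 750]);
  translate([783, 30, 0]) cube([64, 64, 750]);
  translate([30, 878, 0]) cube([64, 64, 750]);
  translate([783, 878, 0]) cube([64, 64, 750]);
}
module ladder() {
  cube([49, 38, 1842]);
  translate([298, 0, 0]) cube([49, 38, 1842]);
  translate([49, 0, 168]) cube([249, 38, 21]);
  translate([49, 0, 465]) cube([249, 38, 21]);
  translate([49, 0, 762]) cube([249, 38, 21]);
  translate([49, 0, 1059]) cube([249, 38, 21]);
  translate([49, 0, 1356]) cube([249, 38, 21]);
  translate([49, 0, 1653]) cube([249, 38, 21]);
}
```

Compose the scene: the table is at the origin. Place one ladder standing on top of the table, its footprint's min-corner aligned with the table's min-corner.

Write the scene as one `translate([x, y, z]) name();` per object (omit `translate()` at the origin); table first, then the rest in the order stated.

table();
translate([0, 0, 775]) ladder();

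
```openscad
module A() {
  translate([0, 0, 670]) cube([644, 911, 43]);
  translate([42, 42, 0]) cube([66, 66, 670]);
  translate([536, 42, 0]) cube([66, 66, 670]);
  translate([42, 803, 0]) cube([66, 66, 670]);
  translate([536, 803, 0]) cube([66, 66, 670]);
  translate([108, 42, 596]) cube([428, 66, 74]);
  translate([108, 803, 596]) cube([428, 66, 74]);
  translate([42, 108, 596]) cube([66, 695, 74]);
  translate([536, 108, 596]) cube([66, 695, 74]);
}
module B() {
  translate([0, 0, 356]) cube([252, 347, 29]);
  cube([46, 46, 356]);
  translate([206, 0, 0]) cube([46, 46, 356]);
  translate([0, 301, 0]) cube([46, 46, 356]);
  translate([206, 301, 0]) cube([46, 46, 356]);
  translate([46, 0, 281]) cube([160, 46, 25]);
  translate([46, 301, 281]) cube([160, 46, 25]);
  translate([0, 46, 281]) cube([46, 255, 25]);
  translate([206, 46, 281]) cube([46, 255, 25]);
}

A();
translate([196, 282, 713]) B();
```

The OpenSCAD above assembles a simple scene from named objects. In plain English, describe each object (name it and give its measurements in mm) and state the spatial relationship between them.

A is a rectangular dining table. The top is 644×911×43 mm with its upper surface at z = 713 mm. It stands on four 66×66 mm square legs, each inset 42 mm from the nearest pair of top edges, running from the floor to the underside of the top. Four apron rails, 66 mm thick and 74 mm tall, run between adjacent legs with their top edges flush with the underside of the top and their outer faces flush with the legs' outer faces.

B is a four-legged stool. The seat is a 252×347×29 mm slab whose top surface is at z = 385 mm; four square legs, each 46×46 mm in cross-section, run from the floor (z = 0) to the underside of the seat, each flush with a corner of the seat. Four stretchers, 46 mm wide and 25 mm tall, connect adjacent legs with their undersides at z = 281 mm, each running between the inner faces of the legs it joins and aligned with the legs' outer faces on the other axis.

The stool is on top of the table, centred.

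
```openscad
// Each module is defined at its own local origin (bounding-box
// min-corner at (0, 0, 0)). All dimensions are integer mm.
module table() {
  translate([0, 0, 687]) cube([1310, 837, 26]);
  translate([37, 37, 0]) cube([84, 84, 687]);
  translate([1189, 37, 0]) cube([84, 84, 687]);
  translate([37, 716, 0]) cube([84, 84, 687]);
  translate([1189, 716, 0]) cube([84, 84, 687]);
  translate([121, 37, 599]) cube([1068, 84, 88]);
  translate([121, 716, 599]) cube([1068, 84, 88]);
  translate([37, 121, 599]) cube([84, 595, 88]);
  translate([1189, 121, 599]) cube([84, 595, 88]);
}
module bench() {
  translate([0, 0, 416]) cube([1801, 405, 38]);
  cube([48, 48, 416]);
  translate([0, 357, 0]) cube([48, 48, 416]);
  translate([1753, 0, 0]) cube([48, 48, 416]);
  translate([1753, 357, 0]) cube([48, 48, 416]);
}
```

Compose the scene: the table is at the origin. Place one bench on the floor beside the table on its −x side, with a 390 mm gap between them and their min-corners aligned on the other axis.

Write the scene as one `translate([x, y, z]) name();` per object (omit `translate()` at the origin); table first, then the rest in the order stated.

table();
translate([-2191, 0, 0]) bench();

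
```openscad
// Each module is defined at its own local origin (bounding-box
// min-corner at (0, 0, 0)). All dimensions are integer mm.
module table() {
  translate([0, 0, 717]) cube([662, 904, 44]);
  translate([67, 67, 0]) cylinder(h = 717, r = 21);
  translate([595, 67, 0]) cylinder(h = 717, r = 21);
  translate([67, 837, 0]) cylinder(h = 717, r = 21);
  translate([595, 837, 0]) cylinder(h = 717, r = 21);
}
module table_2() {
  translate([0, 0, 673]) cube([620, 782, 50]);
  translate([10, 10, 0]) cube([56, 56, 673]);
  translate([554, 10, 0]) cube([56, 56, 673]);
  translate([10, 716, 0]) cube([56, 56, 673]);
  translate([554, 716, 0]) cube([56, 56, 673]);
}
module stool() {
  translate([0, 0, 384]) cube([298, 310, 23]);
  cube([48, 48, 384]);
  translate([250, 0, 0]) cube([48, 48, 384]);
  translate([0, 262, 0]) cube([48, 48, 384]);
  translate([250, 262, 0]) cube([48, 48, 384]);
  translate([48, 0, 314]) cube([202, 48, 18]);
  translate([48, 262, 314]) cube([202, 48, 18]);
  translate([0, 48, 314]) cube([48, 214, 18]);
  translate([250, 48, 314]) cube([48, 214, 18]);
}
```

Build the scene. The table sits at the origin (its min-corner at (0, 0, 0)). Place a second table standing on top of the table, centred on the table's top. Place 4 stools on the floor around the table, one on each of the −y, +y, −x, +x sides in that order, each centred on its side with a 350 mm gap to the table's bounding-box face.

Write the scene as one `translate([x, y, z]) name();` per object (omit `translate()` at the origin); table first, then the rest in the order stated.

table();
translate([21, 61, 761]) table_2();
translate([182, -660, 0]) stool();
translate([182, 1254, 0]) stool();
translate([-648, 297, 0]) stool();
translate([1012, 297, 0]) stool();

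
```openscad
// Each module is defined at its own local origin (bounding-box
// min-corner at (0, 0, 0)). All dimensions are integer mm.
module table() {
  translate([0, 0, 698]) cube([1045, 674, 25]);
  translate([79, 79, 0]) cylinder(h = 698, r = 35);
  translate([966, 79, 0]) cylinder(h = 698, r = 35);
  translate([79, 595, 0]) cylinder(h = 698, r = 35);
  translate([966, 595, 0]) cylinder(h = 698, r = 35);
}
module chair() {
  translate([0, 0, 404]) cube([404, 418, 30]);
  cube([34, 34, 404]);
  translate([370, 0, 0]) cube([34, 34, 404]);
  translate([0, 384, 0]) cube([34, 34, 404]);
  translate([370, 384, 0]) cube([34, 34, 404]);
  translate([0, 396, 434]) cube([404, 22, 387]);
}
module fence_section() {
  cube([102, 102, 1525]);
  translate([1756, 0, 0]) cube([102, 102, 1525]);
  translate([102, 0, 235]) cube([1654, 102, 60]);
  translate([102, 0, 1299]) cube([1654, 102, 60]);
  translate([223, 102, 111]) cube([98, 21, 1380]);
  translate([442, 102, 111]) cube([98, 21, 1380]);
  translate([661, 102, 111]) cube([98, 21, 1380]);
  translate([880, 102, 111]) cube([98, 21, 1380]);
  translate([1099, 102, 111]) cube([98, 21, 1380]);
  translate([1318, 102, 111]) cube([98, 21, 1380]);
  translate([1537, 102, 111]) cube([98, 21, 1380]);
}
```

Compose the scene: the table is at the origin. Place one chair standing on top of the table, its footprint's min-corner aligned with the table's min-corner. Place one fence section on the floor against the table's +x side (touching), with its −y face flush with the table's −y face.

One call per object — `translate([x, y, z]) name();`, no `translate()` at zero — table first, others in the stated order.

table();
translate([0, 0, 723]) chair();
translate([1045, 0, 0]) fence_section();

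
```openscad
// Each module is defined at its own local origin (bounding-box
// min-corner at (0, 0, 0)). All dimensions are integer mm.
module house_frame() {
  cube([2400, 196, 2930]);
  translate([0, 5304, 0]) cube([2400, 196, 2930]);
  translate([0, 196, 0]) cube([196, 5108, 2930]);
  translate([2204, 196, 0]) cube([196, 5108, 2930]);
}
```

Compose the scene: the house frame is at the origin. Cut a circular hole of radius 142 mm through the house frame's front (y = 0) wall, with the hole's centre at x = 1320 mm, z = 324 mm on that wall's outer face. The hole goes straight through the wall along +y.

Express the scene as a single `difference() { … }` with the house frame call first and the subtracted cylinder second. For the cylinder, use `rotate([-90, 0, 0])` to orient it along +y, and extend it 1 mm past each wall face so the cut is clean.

difference() {
  house_frame();
  translate([1320, -1, 324]) rotate([-90, 0, 0]) cylinder(h = 198, r = 142);
}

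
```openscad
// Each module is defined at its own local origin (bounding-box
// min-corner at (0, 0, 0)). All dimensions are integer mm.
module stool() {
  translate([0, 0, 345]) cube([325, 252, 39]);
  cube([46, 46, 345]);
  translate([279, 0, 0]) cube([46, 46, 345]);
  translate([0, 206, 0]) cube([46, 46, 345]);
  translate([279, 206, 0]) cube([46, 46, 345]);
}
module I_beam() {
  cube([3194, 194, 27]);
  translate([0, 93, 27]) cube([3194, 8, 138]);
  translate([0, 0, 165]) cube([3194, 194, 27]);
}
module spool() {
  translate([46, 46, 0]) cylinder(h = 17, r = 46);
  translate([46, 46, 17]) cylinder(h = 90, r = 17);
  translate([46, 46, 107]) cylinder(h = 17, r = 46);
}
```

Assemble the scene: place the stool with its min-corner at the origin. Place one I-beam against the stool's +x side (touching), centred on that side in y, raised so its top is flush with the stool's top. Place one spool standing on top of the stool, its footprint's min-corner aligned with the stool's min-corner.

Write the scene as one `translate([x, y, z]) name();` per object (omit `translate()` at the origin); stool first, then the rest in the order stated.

stool();
translate([325, 29, 192]) I_beam();
translate([0, 0, 384]) spool();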